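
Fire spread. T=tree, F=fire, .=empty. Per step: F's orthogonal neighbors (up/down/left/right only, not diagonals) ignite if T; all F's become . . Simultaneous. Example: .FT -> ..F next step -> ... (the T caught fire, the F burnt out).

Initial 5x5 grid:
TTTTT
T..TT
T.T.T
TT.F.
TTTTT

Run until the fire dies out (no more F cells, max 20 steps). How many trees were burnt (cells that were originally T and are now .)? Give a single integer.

Step 1: +1 fires, +1 burnt (F count now 1)
Step 2: +2 fires, +1 burnt (F count now 2)
Step 3: +1 fires, +2 burnt (F count now 1)
Step 4: +2 fires, +1 burnt (F count now 2)
Step 5: +1 fires, +2 burnt (F count now 1)
Step 6: +1 fires, +1 burnt (F count now 1)
Step 7: +1 fires, +1 burnt (F count now 1)
Step 8: +1 fires, +1 burnt (F count now 1)
Step 9: +1 fires, +1 burnt (F count now 1)
Step 10: +1 fires, +1 burnt (F count now 1)
Step 11: +1 fires, +1 burnt (F count now 1)
Step 12: +2 fires, +1 burnt (F count now 2)
Step 13: +1 fires, +2 burnt (F count now 1)
Step 14: +1 fires, +1 burnt (F count now 1)
Step 15: +0 fires, +1 burnt (F count now 0)
Fire out after step 15
Initially T: 18, now '.': 24
Total burnt (originally-T cells now '.'): 17

Answer: 17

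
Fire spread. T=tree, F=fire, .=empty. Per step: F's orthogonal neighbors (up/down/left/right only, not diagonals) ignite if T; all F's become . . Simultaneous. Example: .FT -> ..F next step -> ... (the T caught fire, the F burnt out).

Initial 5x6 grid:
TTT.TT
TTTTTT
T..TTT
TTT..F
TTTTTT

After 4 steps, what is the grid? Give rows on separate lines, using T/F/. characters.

Step 1: 2 trees catch fire, 1 burn out
  TTT.TT
  TTTTTT
  T..TTF
  TTT...
  TTTTTF
Step 2: 3 trees catch fire, 2 burn out
  TTT.TT
  TTTTTF
  T..TF.
  TTT...
  TTTTF.
Step 3: 4 trees catch fire, 3 burn out
  TTT.TF
  TTTTF.
  T..F..
  TTT...
  TTTF..
Step 4: 3 trees catch fire, 4 burn out
  TTT.F.
  TTTF..
  T.....
  TTT...
  TTF...

TTT.F.
TTTF..
T.....
TTT...
TTF...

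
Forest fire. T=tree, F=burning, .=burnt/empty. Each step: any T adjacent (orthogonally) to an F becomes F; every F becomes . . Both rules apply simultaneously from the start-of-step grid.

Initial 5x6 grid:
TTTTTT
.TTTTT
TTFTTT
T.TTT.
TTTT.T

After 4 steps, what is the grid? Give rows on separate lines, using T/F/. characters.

Step 1: 4 trees catch fire, 1 burn out
  TTTTTT
  .TFTTT
  TF.FTT
  T.FTT.
  TTTT.T
Step 2: 7 trees catch fire, 4 burn out
  TTFTTT
  .F.FTT
  F...FT
  T..FT.
  TTFT.T
Step 3: 8 trees catch fire, 7 burn out
  TF.FTT
  ....FT
  .....F
  F...F.
  TF.F.T
Step 4: 4 trees catch fire, 8 burn out
  F...FT
  .....F
  ......
  ......
  F....T

F...FT
.....F
......
......
F....T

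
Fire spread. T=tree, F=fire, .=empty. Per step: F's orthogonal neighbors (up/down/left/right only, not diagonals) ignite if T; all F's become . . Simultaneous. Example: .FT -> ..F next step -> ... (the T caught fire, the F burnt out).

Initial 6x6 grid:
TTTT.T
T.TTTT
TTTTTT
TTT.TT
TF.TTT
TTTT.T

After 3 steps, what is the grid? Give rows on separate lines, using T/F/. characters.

Step 1: 3 trees catch fire, 1 burn out
  TTTT.T
  T.TTTT
  TTTTTT
  TFT.TT
  F..TTT
  TFTT.T
Step 2: 5 trees catch fire, 3 burn out
  TTTT.T
  T.TTTT
  TFTTTT
  F.F.TT
  ...TTT
  F.FT.T
Step 3: 3 trees catch fire, 5 burn out
  TTTT.T
  T.TTTT
  F.FTTT
  ....TT
  ...TTT
  ...F.T

TTTT.T
T.TTTT
F.FTTT
....TT
...TTT
...F.T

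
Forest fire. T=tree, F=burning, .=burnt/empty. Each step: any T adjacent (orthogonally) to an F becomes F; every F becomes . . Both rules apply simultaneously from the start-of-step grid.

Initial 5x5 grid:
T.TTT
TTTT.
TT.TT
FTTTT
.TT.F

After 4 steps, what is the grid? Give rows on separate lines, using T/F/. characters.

Step 1: 3 trees catch fire, 2 burn out
  T.TTT
  TTTT.
  FT.TT
  .FTTF
  .TT..
Step 2: 6 trees catch fire, 3 burn out
  T.TTT
  FTTT.
  .F.TF
  ..FF.
  .FT..
Step 3: 4 trees catch fire, 6 burn out
  F.TTT
  .FTT.
  ...F.
  .....
  ..F..
Step 4: 2 trees catch fire, 4 burn out
  ..TTT
  ..FF.
  .....
  .....
  .....

..TTT
..FF.
.....
.....
.....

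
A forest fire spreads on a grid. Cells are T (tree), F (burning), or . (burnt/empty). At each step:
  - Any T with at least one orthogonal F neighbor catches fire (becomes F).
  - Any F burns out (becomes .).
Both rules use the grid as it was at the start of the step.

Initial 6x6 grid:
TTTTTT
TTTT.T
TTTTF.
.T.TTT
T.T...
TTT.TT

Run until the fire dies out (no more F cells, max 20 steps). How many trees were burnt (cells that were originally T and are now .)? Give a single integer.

Answer: 19

Derivation:
Step 1: +2 fires, +1 burnt (F count now 2)
Step 2: +4 fires, +2 burnt (F count now 4)
Step 3: +3 fires, +4 burnt (F count now 3)
Step 4: +5 fires, +3 burnt (F count now 5)
Step 5: +3 fires, +5 burnt (F count now 3)
Step 6: +2 fires, +3 burnt (F count now 2)
Step 7: +0 fires, +2 burnt (F count now 0)
Fire out after step 7
Initially T: 26, now '.': 29
Total burnt (originally-T cells now '.'): 19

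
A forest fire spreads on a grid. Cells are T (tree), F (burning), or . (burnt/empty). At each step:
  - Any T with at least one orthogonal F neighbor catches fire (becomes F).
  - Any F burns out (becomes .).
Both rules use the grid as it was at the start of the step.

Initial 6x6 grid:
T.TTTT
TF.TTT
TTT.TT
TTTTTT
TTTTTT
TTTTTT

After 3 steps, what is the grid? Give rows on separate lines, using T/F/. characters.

Step 1: 2 trees catch fire, 1 burn out
  T.TTTT
  F..TTT
  TFT.TT
  TTTTTT
  TTTTTT
  TTTTTT
Step 2: 4 trees catch fire, 2 burn out
  F.TTTT
  ...TTT
  F.F.TT
  TFTTTT
  TTTTTT
  TTTTTT
Step 3: 3 trees catch fire, 4 burn out
  ..TTTT
  ...TTT
  ....TT
  F.FTTT
  TFTTTT
  TTTTTT

..TTTT
...TTT
....TT
F.FTTT
TFTTTT
TTTTTT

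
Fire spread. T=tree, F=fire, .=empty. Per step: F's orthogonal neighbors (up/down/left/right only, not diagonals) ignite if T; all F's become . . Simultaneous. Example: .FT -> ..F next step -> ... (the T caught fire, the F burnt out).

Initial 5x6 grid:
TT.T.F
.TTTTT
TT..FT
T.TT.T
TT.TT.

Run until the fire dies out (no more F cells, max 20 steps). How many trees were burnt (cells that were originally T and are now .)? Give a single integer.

Answer: 15

Derivation:
Step 1: +3 fires, +2 burnt (F count now 3)
Step 2: +2 fires, +3 burnt (F count now 2)
Step 3: +2 fires, +2 burnt (F count now 2)
Step 4: +1 fires, +2 burnt (F count now 1)
Step 5: +2 fires, +1 burnt (F count now 2)
Step 6: +2 fires, +2 burnt (F count now 2)
Step 7: +1 fires, +2 burnt (F count now 1)
Step 8: +1 fires, +1 burnt (F count now 1)
Step 9: +1 fires, +1 burnt (F count now 1)
Step 10: +0 fires, +1 burnt (F count now 0)
Fire out after step 10
Initially T: 19, now '.': 26
Total burnt (originally-T cells now '.'): 15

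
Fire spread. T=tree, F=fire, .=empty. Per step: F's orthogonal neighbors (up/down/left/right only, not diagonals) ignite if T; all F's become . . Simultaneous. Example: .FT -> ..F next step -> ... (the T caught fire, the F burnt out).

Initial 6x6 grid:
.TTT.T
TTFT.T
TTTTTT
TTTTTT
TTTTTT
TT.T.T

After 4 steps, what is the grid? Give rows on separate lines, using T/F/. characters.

Step 1: 4 trees catch fire, 1 burn out
  .TFT.T
  TF.F.T
  TTFTTT
  TTTTTT
  TTTTTT
  TT.T.T
Step 2: 6 trees catch fire, 4 burn out
  .F.F.T
  F....T
  TF.FTT
  TTFTTT
  TTTTTT
  TT.T.T
Step 3: 5 trees catch fire, 6 burn out
  .....T
  .....T
  F...FT
  TF.FTT
  TTFTTT
  TT.T.T
Step 4: 5 trees catch fire, 5 burn out
  .....T
  .....T
  .....F
  F...FT
  TF.FTT
  TT.T.T

.....T
.....T
.....F
F...FT
TF.FTT
TT.T.T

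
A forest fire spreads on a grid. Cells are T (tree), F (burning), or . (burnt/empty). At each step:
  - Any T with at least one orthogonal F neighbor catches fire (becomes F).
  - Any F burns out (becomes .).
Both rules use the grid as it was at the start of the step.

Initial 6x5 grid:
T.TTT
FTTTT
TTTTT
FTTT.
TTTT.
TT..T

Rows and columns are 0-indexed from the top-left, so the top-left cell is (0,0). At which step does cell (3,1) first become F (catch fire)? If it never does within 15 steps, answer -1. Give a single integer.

Step 1: cell (3,1)='F' (+5 fires, +2 burnt)
  -> target ignites at step 1
Step 2: cell (3,1)='.' (+5 fires, +5 burnt)
Step 3: cell (3,1)='.' (+6 fires, +5 burnt)
Step 4: cell (3,1)='.' (+4 fires, +6 burnt)
Step 5: cell (3,1)='.' (+2 fires, +4 burnt)
Step 6: cell (3,1)='.' (+0 fires, +2 burnt)
  fire out at step 6

1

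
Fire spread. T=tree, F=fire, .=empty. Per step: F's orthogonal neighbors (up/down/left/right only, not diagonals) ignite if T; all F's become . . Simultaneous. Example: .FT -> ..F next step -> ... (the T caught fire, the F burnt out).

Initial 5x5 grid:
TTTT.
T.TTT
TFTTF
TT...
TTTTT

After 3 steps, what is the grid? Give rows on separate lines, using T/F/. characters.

Step 1: 5 trees catch fire, 2 burn out
  TTTT.
  T.TTF
  F.FF.
  TF...
  TTTTT
Step 2: 5 trees catch fire, 5 burn out
  TTTT.
  F.FF.
  .....
  F....
  TFTTT
Step 3: 5 trees catch fire, 5 burn out
  FTFF.
  .....
  .....
  .....
  F.FTT

FTFF.
.....
.....
.....
F.FTT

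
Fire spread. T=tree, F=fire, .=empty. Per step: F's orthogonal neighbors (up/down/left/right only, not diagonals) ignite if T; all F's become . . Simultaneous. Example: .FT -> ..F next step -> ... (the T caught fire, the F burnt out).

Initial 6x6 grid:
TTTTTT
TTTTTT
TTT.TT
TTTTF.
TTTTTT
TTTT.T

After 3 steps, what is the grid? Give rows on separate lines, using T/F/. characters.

Step 1: 3 trees catch fire, 1 burn out
  TTTTTT
  TTTTTT
  TTT.FT
  TTTF..
  TTTTFT
  TTTT.T
Step 2: 5 trees catch fire, 3 burn out
  TTTTTT
  TTTTFT
  TTT..F
  TTF...
  TTTF.F
  TTTT.T
Step 3: 8 trees catch fire, 5 burn out
  TTTTFT
  TTTF.F
  TTF...
  TF....
  TTF...
  TTTF.F

TTTTFT
TTTF.F
TTF...
TF....
TTF...
TTTF.F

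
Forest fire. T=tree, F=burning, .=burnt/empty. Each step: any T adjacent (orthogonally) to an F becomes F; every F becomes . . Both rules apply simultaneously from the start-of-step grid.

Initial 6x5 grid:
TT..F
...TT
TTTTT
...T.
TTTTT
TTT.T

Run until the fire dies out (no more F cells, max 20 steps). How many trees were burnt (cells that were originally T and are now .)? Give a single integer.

Answer: 17

Derivation:
Step 1: +1 fires, +1 burnt (F count now 1)
Step 2: +2 fires, +1 burnt (F count now 2)
Step 3: +1 fires, +2 burnt (F count now 1)
Step 4: +2 fires, +1 burnt (F count now 2)
Step 5: +2 fires, +2 burnt (F count now 2)
Step 6: +3 fires, +2 burnt (F count now 3)
Step 7: +3 fires, +3 burnt (F count now 3)
Step 8: +2 fires, +3 burnt (F count now 2)
Step 9: +1 fires, +2 burnt (F count now 1)
Step 10: +0 fires, +1 burnt (F count now 0)
Fire out after step 10
Initially T: 19, now '.': 28
Total burnt (originally-T cells now '.'): 17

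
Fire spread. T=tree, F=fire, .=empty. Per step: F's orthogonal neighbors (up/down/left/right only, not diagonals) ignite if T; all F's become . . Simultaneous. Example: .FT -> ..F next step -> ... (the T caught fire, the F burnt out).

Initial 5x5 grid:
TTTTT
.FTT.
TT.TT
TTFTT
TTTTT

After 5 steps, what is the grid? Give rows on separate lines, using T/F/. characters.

Step 1: 6 trees catch fire, 2 burn out
  TFTTT
  ..FT.
  TF.TT
  TF.FT
  TTFTT
Step 2: 9 trees catch fire, 6 burn out
  F.FTT
  ...F.
  F..FT
  F...F
  TF.FT
Step 3: 4 trees catch fire, 9 burn out
  ...FT
  .....
  ....F
  .....
  F...F
Step 4: 1 trees catch fire, 4 burn out
  ....F
  .....
  .....
  .....
  .....
Step 5: 0 trees catch fire, 1 burn out
  .....
  .....
  .....
  .....
  .....

.....
.....
.....
.....
.....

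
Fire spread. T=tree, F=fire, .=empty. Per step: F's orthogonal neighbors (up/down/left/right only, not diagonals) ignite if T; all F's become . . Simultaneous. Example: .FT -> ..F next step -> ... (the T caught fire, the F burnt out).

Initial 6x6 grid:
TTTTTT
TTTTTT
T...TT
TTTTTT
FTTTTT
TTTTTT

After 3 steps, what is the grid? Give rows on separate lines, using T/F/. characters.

Step 1: 3 trees catch fire, 1 burn out
  TTTTTT
  TTTTTT
  T...TT
  FTTTTT
  .FTTTT
  FTTTTT
Step 2: 4 trees catch fire, 3 burn out
  TTTTTT
  TTTTTT
  F...TT
  .FTTTT
  ..FTTT
  .FTTTT
Step 3: 4 trees catch fire, 4 burn out
  TTTTTT
  FTTTTT
  ....TT
  ..FTTT
  ...FTT
  ..FTTT

TTTTTT
FTTTTT
....TT
..FTTT
...FTT
..FTTT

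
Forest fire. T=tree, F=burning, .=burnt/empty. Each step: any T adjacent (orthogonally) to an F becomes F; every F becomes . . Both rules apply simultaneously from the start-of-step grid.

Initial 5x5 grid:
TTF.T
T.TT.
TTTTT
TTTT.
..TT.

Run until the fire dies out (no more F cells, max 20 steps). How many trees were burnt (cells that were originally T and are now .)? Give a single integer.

Answer: 16

Derivation:
Step 1: +2 fires, +1 burnt (F count now 2)
Step 2: +3 fires, +2 burnt (F count now 3)
Step 3: +4 fires, +3 burnt (F count now 4)
Step 4: +5 fires, +4 burnt (F count now 5)
Step 5: +2 fires, +5 burnt (F count now 2)
Step 6: +0 fires, +2 burnt (F count now 0)
Fire out after step 6
Initially T: 17, now '.': 24
Total burnt (originally-T cells now '.'): 16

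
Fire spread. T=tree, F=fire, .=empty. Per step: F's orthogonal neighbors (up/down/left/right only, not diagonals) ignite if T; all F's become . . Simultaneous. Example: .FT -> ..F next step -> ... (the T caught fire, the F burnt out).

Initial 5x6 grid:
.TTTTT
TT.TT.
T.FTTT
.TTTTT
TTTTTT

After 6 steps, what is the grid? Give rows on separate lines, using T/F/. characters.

Step 1: 2 trees catch fire, 1 burn out
  .TTTTT
  TT.TT.
  T..FTT
  .TFTTT
  TTTTTT
Step 2: 5 trees catch fire, 2 burn out
  .TTTTT
  TT.FT.
  T...FT
  .F.FTT
  TTFTTT
Step 3: 6 trees catch fire, 5 burn out
  .TTFTT
  TT..F.
  T....F
  ....FT
  TF.FTT
Step 4: 5 trees catch fire, 6 burn out
  .TF.FT
  TT....
  T.....
  .....F
  F...FT
Step 5: 3 trees catch fire, 5 burn out
  .F...F
  TT....
  T.....
  ......
  .....F
Step 6: 1 trees catch fire, 3 burn out
  ......
  TF....
  T.....
  ......
  ......

......
TF....
T.....
......
......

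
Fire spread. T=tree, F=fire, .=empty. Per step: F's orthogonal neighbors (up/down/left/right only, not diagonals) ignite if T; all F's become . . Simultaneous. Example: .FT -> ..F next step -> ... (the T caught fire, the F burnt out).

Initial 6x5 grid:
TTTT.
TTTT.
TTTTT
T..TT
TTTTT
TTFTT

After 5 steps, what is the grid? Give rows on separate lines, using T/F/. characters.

Step 1: 3 trees catch fire, 1 burn out
  TTTT.
  TTTT.
  TTTTT
  T..TT
  TTFTT
  TF.FT
Step 2: 4 trees catch fire, 3 burn out
  TTTT.
  TTTT.
  TTTTT
  T..TT
  TF.FT
  F...F
Step 3: 3 trees catch fire, 4 burn out
  TTTT.
  TTTT.
  TTTTT
  T..FT
  F...F
  .....
Step 4: 3 trees catch fire, 3 burn out
  TTTT.
  TTTT.
  TTTFT
  F...F
  .....
  .....
Step 5: 4 trees catch fire, 3 burn out
  TTTT.
  TTTF.
  FTF.F
  .....
  .....
  .....

TTTT.
TTTF.
FTF.F
.....
.....
.....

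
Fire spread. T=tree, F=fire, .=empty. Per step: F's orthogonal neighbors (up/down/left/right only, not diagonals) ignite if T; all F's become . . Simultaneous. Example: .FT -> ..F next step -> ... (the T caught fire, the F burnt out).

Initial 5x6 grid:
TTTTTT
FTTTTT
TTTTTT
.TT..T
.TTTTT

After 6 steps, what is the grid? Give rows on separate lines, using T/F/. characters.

Step 1: 3 trees catch fire, 1 burn out
  FTTTTT
  .FTTTT
  FTTTTT
  .TT..T
  .TTTTT
Step 2: 3 trees catch fire, 3 burn out
  .FTTTT
  ..FTTT
  .FTTTT
  .TT..T
  .TTTTT
Step 3: 4 trees catch fire, 3 burn out
  ..FTTT
  ...FTT
  ..FTTT
  .FT..T
  .TTTTT
Step 4: 5 trees catch fire, 4 burn out
  ...FTT
  ....FT
  ...FTT
  ..F..T
  .FTTTT
Step 5: 4 trees catch fire, 5 burn out
  ....FT
  .....F
  ....FT
  .....T
  ..FTTT
Step 6: 3 trees catch fire, 4 burn out
  .....F
  ......
  .....F
  .....T
  ...FTT

.....F
......
.....F
.....T
...FTT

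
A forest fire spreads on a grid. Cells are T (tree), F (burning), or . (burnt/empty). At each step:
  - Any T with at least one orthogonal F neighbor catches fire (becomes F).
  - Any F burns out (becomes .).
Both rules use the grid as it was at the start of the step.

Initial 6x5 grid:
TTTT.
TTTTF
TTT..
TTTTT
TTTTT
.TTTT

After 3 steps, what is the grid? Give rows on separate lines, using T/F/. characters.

Step 1: 1 trees catch fire, 1 burn out
  TTTT.
  TTTF.
  TTT..
  TTTTT
  TTTTT
  .TTTT
Step 2: 2 trees catch fire, 1 burn out
  TTTF.
  TTF..
  TTT..
  TTTTT
  TTTTT
  .TTTT
Step 3: 3 trees catch fire, 2 burn out
  TTF..
  TF...
  TTF..
  TTTTT
  TTTTT
  .TTTT

TTF..
TF...
TTF..
TTTTT
TTTTT
.TTTT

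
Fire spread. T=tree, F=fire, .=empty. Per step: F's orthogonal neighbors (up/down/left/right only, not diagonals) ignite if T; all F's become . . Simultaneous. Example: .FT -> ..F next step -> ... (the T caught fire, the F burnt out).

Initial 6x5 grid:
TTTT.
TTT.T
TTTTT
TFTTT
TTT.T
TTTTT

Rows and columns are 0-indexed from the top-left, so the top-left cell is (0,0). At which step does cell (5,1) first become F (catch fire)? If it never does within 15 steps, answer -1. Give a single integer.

Step 1: cell (5,1)='T' (+4 fires, +1 burnt)
Step 2: cell (5,1)='F' (+7 fires, +4 burnt)
  -> target ignites at step 2
Step 3: cell (5,1)='.' (+7 fires, +7 burnt)
Step 4: cell (5,1)='.' (+5 fires, +7 burnt)
Step 5: cell (5,1)='.' (+3 fires, +5 burnt)
Step 6: cell (5,1)='.' (+0 fires, +3 burnt)
  fire out at step 6

2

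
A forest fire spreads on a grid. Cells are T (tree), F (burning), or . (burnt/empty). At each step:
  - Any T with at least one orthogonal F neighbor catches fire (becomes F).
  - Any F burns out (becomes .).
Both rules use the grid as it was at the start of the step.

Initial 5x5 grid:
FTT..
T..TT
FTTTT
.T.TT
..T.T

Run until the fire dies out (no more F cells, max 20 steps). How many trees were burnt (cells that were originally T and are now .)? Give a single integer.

Step 1: +3 fires, +2 burnt (F count now 3)
Step 2: +3 fires, +3 burnt (F count now 3)
Step 3: +1 fires, +3 burnt (F count now 1)
Step 4: +3 fires, +1 burnt (F count now 3)
Step 5: +2 fires, +3 burnt (F count now 2)
Step 6: +1 fires, +2 burnt (F count now 1)
Step 7: +0 fires, +1 burnt (F count now 0)
Fire out after step 7
Initially T: 14, now '.': 24
Total burnt (originally-T cells now '.'): 13

Answer: 13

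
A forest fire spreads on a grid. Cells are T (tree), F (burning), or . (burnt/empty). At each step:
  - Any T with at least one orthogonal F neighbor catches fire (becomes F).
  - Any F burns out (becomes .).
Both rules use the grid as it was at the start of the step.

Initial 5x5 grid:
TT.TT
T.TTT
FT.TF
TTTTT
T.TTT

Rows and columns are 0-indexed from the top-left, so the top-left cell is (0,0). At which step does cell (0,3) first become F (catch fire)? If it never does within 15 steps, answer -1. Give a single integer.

Step 1: cell (0,3)='T' (+6 fires, +2 burnt)
Step 2: cell (0,3)='T' (+7 fires, +6 burnt)
Step 3: cell (0,3)='F' (+5 fires, +7 burnt)
  -> target ignites at step 3
Step 4: cell (0,3)='.' (+1 fires, +5 burnt)
Step 5: cell (0,3)='.' (+0 fires, +1 burnt)
  fire out at step 5

3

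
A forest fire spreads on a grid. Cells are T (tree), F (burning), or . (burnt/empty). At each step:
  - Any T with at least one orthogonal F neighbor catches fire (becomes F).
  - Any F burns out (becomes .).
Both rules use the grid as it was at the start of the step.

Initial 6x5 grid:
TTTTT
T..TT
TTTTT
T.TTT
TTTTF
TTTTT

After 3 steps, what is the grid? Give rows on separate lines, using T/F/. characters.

Step 1: 3 trees catch fire, 1 burn out
  TTTTT
  T..TT
  TTTTT
  T.TTF
  TTTF.
  TTTTF
Step 2: 4 trees catch fire, 3 burn out
  TTTTT
  T..TT
  TTTTF
  T.TF.
  TTF..
  TTTF.
Step 3: 5 trees catch fire, 4 burn out
  TTTTT
  T..TF
  TTTF.
  T.F..
  TF...
  TTF..

TTTTT
T..TF
TTTF.
T.F..
TF...
TTF..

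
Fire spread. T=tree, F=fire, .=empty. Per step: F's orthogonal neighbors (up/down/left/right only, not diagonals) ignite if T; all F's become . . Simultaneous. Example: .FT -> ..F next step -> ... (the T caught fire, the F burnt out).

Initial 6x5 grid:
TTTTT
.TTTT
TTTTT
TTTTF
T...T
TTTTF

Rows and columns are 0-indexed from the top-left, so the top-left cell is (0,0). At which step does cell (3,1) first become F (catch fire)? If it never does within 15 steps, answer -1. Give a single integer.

Step 1: cell (3,1)='T' (+4 fires, +2 burnt)
Step 2: cell (3,1)='T' (+4 fires, +4 burnt)
Step 3: cell (3,1)='F' (+5 fires, +4 burnt)
  -> target ignites at step 3
Step 4: cell (3,1)='.' (+5 fires, +5 burnt)
Step 5: cell (3,1)='.' (+4 fires, +5 burnt)
Step 6: cell (3,1)='.' (+1 fires, +4 burnt)
Step 7: cell (3,1)='.' (+1 fires, +1 burnt)
Step 8: cell (3,1)='.' (+0 fires, +1 burnt)
  fire out at step 8

3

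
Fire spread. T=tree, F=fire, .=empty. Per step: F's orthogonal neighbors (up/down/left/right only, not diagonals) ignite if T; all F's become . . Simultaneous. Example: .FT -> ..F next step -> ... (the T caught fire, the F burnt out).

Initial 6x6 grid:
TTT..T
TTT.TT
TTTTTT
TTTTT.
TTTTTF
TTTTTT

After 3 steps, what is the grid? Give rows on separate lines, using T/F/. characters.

Step 1: 2 trees catch fire, 1 burn out
  TTT..T
  TTT.TT
  TTTTTT
  TTTTT.
  TTTTF.
  TTTTTF
Step 2: 3 trees catch fire, 2 burn out
  TTT..T
  TTT.TT
  TTTTTT
  TTTTF.
  TTTF..
  TTTTF.
Step 3: 4 trees catch fire, 3 burn out
  TTT..T
  TTT.TT
  TTTTFT
  TTTF..
  TTF...
  TTTF..

TTT..T
TTT.TT
TTTTFT
TTTF..
TTF...
TTTF..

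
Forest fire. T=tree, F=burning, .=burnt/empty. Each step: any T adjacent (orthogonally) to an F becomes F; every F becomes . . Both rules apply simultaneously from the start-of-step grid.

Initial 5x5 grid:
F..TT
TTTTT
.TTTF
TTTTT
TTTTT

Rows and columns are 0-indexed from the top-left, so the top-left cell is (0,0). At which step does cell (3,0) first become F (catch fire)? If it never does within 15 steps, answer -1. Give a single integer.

Step 1: cell (3,0)='T' (+4 fires, +2 burnt)
Step 2: cell (3,0)='T' (+6 fires, +4 burnt)
Step 3: cell (3,0)='T' (+5 fires, +6 burnt)
Step 4: cell (3,0)='T' (+2 fires, +5 burnt)
Step 5: cell (3,0)='F' (+2 fires, +2 burnt)
  -> target ignites at step 5
Step 6: cell (3,0)='.' (+1 fires, +2 burnt)
Step 7: cell (3,0)='.' (+0 fires, +1 burnt)
  fire out at step 7

5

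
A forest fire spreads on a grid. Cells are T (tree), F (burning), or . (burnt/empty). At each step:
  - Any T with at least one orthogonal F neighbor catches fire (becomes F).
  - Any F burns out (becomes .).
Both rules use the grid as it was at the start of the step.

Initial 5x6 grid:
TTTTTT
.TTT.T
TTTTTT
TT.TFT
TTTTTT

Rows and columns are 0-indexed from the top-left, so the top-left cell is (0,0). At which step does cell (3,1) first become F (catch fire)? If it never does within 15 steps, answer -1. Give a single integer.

Step 1: cell (3,1)='T' (+4 fires, +1 burnt)
Step 2: cell (3,1)='T' (+4 fires, +4 burnt)
Step 3: cell (3,1)='T' (+4 fires, +4 burnt)
Step 4: cell (3,1)='T' (+5 fires, +4 burnt)
Step 5: cell (3,1)='F' (+6 fires, +5 burnt)
  -> target ignites at step 5
Step 6: cell (3,1)='.' (+2 fires, +6 burnt)
Step 7: cell (3,1)='.' (+1 fires, +2 burnt)
Step 8: cell (3,1)='.' (+0 fires, +1 burnt)
  fire out at step 8

5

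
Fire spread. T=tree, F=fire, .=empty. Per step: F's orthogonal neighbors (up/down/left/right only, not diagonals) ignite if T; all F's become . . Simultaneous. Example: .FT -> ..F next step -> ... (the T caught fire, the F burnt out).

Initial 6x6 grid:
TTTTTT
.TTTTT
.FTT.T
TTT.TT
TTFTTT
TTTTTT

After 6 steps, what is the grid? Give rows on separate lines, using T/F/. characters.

Step 1: 7 trees catch fire, 2 burn out
  TTTTTT
  .FTTTT
  ..FT.T
  TFF.TT
  TF.FTT
  TTFTTT
Step 2: 8 trees catch fire, 7 burn out
  TFTTTT
  ..FTTT
  ...F.T
  F...TT
  F...FT
  TF.FTT
Step 3: 7 trees catch fire, 8 burn out
  F.FTTT
  ...FTT
  .....T
  ....FT
  .....F
  F...FT
Step 4: 4 trees catch fire, 7 burn out
  ...FTT
  ....FT
  .....T
  .....F
  ......
  .....F
Step 5: 3 trees catch fire, 4 burn out
  ....FT
  .....F
  .....F
  ......
  ......
  ......
Step 6: 1 trees catch fire, 3 burn out
  .....F
  ......
  ......
  ......
  ......
  ......

.....F
......
......
......
......
......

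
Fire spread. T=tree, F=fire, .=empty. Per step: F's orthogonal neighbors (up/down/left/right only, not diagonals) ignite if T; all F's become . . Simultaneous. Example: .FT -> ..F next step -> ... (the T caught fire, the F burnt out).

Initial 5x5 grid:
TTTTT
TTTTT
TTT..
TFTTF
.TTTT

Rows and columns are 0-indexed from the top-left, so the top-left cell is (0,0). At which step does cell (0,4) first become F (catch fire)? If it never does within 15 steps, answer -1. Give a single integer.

Step 1: cell (0,4)='T' (+6 fires, +2 burnt)
Step 2: cell (0,4)='T' (+5 fires, +6 burnt)
Step 3: cell (0,4)='T' (+3 fires, +5 burnt)
Step 4: cell (0,4)='T' (+3 fires, +3 burnt)
Step 5: cell (0,4)='T' (+2 fires, +3 burnt)
Step 6: cell (0,4)='F' (+1 fires, +2 burnt)
  -> target ignites at step 6
Step 7: cell (0,4)='.' (+0 fires, +1 burnt)
  fire out at step 7

6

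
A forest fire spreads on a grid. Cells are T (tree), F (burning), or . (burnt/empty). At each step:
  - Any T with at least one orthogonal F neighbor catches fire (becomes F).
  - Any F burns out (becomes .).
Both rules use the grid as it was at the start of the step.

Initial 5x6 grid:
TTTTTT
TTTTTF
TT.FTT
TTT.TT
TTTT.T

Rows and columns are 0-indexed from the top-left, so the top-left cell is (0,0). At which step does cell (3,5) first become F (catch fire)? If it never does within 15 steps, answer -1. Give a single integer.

Step 1: cell (3,5)='T' (+5 fires, +2 burnt)
Step 2: cell (3,5)='F' (+5 fires, +5 burnt)
  -> target ignites at step 2
Step 3: cell (3,5)='.' (+3 fires, +5 burnt)
Step 4: cell (3,5)='.' (+3 fires, +3 burnt)
Step 5: cell (3,5)='.' (+3 fires, +3 burnt)
Step 6: cell (3,5)='.' (+3 fires, +3 burnt)
Step 7: cell (3,5)='.' (+2 fires, +3 burnt)
Step 8: cell (3,5)='.' (+1 fires, +2 burnt)
Step 9: cell (3,5)='.' (+0 fires, +1 burnt)
  fire out at step 9

2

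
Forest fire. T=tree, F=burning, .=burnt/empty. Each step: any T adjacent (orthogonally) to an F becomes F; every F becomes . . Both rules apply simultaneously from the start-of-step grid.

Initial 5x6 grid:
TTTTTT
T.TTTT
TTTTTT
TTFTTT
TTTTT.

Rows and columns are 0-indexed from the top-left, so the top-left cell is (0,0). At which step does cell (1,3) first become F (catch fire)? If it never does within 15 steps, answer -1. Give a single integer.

Step 1: cell (1,3)='T' (+4 fires, +1 burnt)
Step 2: cell (1,3)='T' (+7 fires, +4 burnt)
Step 3: cell (1,3)='F' (+7 fires, +7 burnt)
  -> target ignites at step 3
Step 4: cell (1,3)='.' (+5 fires, +7 burnt)
Step 5: cell (1,3)='.' (+3 fires, +5 burnt)
Step 6: cell (1,3)='.' (+1 fires, +3 burnt)
Step 7: cell (1,3)='.' (+0 fires, +1 burnt)
  fire out at step 7

3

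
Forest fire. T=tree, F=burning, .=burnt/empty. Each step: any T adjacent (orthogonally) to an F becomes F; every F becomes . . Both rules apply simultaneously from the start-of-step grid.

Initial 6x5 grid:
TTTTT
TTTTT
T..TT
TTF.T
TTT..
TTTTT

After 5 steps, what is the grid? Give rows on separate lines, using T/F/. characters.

Step 1: 2 trees catch fire, 1 burn out
  TTTTT
  TTTTT
  T..TT
  TF..T
  TTF..
  TTTTT
Step 2: 3 trees catch fire, 2 burn out
  TTTTT
  TTTTT
  T..TT
  F...T
  TF...
  TTFTT
Step 3: 4 trees catch fire, 3 burn out
  TTTTT
  TTTTT
  F..TT
  ....T
  F....
  TF.FT
Step 4: 3 trees catch fire, 4 burn out
  TTTTT
  FTTTT
  ...TT
  ....T
  .....
  F...F
Step 5: 2 trees catch fire, 3 burn out
  FTTTT
  .FTTT
  ...TT
  ....T
  .....
  .....

FTTTT
.FTTT
...TT
....T
.....
.....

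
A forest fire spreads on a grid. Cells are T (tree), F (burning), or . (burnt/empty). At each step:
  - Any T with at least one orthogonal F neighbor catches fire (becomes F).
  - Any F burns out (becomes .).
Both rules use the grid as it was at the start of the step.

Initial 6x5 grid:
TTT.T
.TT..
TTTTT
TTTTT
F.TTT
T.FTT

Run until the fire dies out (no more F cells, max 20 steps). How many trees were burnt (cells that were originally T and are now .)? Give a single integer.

Answer: 21

Derivation:
Step 1: +4 fires, +2 burnt (F count now 4)
Step 2: +5 fires, +4 burnt (F count now 5)
Step 3: +4 fires, +5 burnt (F count now 4)
Step 4: +4 fires, +4 burnt (F count now 4)
Step 5: +3 fires, +4 burnt (F count now 3)
Step 6: +1 fires, +3 burnt (F count now 1)
Step 7: +0 fires, +1 burnt (F count now 0)
Fire out after step 7
Initially T: 22, now '.': 29
Total burnt (originally-T cells now '.'): 21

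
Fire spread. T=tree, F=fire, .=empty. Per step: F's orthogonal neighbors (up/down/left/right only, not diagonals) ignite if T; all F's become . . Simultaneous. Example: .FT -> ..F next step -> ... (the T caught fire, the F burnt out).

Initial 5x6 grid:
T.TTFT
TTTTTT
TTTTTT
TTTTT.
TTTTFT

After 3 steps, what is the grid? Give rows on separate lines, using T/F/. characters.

Step 1: 6 trees catch fire, 2 burn out
  T.TF.F
  TTTTFT
  TTTTTT
  TTTTF.
  TTTF.F
Step 2: 6 trees catch fire, 6 burn out
  T.F...
  TTTF.F
  TTTTFT
  TTTF..
  TTF...
Step 3: 5 trees catch fire, 6 burn out
  T.....
  TTF...
  TTTF.F
  TTF...
  TF....

T.....
TTF...
TTTF.F
TTF...
TF....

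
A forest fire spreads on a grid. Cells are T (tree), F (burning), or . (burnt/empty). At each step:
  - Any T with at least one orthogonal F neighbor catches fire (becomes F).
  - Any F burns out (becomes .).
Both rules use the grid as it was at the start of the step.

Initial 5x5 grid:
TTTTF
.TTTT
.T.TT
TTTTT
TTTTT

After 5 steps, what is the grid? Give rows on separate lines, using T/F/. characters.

Step 1: 2 trees catch fire, 1 burn out
  TTTF.
  .TTTF
  .T.TT
  TTTTT
  TTTTT
Step 2: 3 trees catch fire, 2 burn out
  TTF..
  .TTF.
  .T.TF
  TTTTT
  TTTTT
Step 3: 4 trees catch fire, 3 burn out
  TF...
  .TF..
  .T.F.
  TTTTF
  TTTTT
Step 4: 4 trees catch fire, 4 burn out
  F....
  .F...
  .T...
  TTTF.
  TTTTF
Step 5: 3 trees catch fire, 4 burn out
  .....
  .....
  .F...
  TTF..
  TTTF.

.....
.....
.F...
TTF..
TTTF.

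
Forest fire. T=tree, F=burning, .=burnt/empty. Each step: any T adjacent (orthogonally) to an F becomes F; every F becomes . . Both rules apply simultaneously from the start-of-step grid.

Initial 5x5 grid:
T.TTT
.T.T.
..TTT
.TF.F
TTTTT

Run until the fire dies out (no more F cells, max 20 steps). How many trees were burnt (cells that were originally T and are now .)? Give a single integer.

Answer: 13

Derivation:
Step 1: +5 fires, +2 burnt (F count now 5)
Step 2: +3 fires, +5 burnt (F count now 3)
Step 3: +2 fires, +3 burnt (F count now 2)
Step 4: +1 fires, +2 burnt (F count now 1)
Step 5: +2 fires, +1 burnt (F count now 2)
Step 6: +0 fires, +2 burnt (F count now 0)
Fire out after step 6
Initially T: 15, now '.': 23
Total burnt (originally-T cells now '.'): 13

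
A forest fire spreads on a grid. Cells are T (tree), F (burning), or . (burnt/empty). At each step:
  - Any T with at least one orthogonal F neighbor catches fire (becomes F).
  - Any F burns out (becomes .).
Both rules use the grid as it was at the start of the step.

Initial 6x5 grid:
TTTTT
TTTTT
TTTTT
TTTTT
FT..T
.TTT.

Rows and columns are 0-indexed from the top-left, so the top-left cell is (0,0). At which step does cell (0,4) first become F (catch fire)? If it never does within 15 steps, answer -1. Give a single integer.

Step 1: cell (0,4)='T' (+2 fires, +1 burnt)
Step 2: cell (0,4)='T' (+3 fires, +2 burnt)
Step 3: cell (0,4)='T' (+4 fires, +3 burnt)
Step 4: cell (0,4)='T' (+5 fires, +4 burnt)
Step 5: cell (0,4)='T' (+4 fires, +5 burnt)
Step 6: cell (0,4)='T' (+4 fires, +4 burnt)
Step 7: cell (0,4)='T' (+2 fires, +4 burnt)
Step 8: cell (0,4)='F' (+1 fires, +2 burnt)
  -> target ignites at step 8
Step 9: cell (0,4)='.' (+0 fires, +1 burnt)
  fire out at step 9

8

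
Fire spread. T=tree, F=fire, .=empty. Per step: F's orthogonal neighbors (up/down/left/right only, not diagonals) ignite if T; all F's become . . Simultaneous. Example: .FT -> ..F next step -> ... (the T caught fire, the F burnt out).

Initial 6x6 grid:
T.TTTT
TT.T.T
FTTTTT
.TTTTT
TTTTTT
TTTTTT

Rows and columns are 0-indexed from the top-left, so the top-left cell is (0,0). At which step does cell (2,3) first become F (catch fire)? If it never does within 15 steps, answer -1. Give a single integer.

Step 1: cell (2,3)='T' (+2 fires, +1 burnt)
Step 2: cell (2,3)='T' (+4 fires, +2 burnt)
Step 3: cell (2,3)='F' (+3 fires, +4 burnt)
  -> target ignites at step 3
Step 4: cell (2,3)='.' (+6 fires, +3 burnt)
Step 5: cell (2,3)='.' (+6 fires, +6 burnt)
Step 6: cell (2,3)='.' (+6 fires, +6 burnt)
Step 7: cell (2,3)='.' (+3 fires, +6 burnt)
Step 8: cell (2,3)='.' (+1 fires, +3 burnt)
Step 9: cell (2,3)='.' (+0 fires, +1 burnt)
  fire out at step 9

3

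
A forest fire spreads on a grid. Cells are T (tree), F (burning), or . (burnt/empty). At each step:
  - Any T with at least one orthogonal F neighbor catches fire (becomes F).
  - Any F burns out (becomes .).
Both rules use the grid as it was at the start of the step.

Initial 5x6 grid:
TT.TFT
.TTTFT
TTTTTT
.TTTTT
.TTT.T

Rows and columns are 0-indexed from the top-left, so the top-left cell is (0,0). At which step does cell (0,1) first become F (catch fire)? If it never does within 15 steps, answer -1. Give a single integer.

Step 1: cell (0,1)='T' (+5 fires, +2 burnt)
Step 2: cell (0,1)='T' (+4 fires, +5 burnt)
Step 3: cell (0,1)='T' (+4 fires, +4 burnt)
Step 4: cell (0,1)='F' (+5 fires, +4 burnt)
  -> target ignites at step 4
Step 5: cell (0,1)='.' (+4 fires, +5 burnt)
Step 6: cell (0,1)='.' (+1 fires, +4 burnt)
Step 7: cell (0,1)='.' (+0 fires, +1 burnt)
  fire out at step 7

4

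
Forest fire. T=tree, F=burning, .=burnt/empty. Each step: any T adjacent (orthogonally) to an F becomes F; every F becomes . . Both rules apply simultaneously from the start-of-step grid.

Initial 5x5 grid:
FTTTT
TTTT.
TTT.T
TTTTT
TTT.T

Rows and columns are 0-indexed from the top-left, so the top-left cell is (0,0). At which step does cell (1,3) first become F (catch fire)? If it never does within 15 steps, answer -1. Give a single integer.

Step 1: cell (1,3)='T' (+2 fires, +1 burnt)
Step 2: cell (1,3)='T' (+3 fires, +2 burnt)
Step 3: cell (1,3)='T' (+4 fires, +3 burnt)
Step 4: cell (1,3)='F' (+5 fires, +4 burnt)
  -> target ignites at step 4
Step 5: cell (1,3)='.' (+2 fires, +5 burnt)
Step 6: cell (1,3)='.' (+2 fires, +2 burnt)
Step 7: cell (1,3)='.' (+1 fires, +2 burnt)
Step 8: cell (1,3)='.' (+2 fires, +1 burnt)
Step 9: cell (1,3)='.' (+0 fires, +2 burnt)
  fire out at step 9

4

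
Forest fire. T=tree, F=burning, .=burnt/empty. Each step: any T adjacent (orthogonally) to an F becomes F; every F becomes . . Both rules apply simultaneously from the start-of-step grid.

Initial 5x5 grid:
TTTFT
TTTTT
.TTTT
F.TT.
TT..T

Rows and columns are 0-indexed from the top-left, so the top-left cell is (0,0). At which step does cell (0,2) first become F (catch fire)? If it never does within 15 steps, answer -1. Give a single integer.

Step 1: cell (0,2)='F' (+4 fires, +2 burnt)
  -> target ignites at step 1
Step 2: cell (0,2)='.' (+5 fires, +4 burnt)
Step 3: cell (0,2)='.' (+5 fires, +5 burnt)
Step 4: cell (0,2)='.' (+3 fires, +5 burnt)
Step 5: cell (0,2)='.' (+0 fires, +3 burnt)
  fire out at step 5

1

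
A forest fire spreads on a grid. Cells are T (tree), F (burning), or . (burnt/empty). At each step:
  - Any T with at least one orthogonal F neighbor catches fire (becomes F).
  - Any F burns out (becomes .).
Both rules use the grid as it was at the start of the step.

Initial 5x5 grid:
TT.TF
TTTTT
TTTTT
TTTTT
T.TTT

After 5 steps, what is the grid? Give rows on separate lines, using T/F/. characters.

Step 1: 2 trees catch fire, 1 burn out
  TT.F.
  TTTTF
  TTTTT
  TTTTT
  T.TTT
Step 2: 2 trees catch fire, 2 burn out
  TT...
  TTTF.
  TTTTF
  TTTTT
  T.TTT
Step 3: 3 trees catch fire, 2 burn out
  TT...
  TTF..
  TTTF.
  TTTTF
  T.TTT
Step 4: 4 trees catch fire, 3 burn out
  TT...
  TF...
  TTF..
  TTTF.
  T.TTF
Step 5: 5 trees catch fire, 4 burn out
  TF...
  F....
  TF...
  TTF..
  T.TF.

TF...
F....
TF...
TTF..
T.TF.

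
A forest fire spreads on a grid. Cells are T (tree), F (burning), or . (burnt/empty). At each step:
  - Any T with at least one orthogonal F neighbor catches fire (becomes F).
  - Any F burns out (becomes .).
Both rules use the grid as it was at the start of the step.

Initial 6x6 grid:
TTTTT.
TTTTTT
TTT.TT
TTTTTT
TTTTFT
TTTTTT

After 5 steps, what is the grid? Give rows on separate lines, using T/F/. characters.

Step 1: 4 trees catch fire, 1 burn out
  TTTTT.
  TTTTTT
  TTT.TT
  TTTTFT
  TTTF.F
  TTTTFT
Step 2: 6 trees catch fire, 4 burn out
  TTTTT.
  TTTTTT
  TTT.FT
  TTTF.F
  TTF...
  TTTF.F
Step 3: 5 trees catch fire, 6 burn out
  TTTTT.
  TTTTFT
  TTT..F
  TTF...
  TF....
  TTF...
Step 4: 7 trees catch fire, 5 burn out
  TTTTF.
  TTTF.F
  TTF...
  TF....
  F.....
  TF....
Step 5: 5 trees catch fire, 7 burn out
  TTTF..
  TTF...
  TF....
  F.....
  ......
  F.....

TTTF..
TTF...
TF....
F.....
......
F.....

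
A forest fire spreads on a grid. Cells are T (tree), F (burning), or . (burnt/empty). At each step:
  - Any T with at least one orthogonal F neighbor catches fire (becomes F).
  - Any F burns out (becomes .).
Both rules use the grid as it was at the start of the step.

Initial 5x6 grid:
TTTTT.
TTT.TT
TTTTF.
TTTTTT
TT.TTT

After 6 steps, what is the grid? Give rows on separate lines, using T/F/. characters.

Step 1: 3 trees catch fire, 1 burn out
  TTTTT.
  TTT.FT
  TTTF..
  TTTTFT
  TT.TTT
Step 2: 6 trees catch fire, 3 burn out
  TTTTF.
  TTT..F
  TTF...
  TTTF.F
  TT.TFT
Step 3: 6 trees catch fire, 6 burn out
  TTTF..
  TTF...
  TF....
  TTF...
  TT.F.F
Step 4: 4 trees catch fire, 6 burn out
  TTF...
  TF....
  F.....
  TF....
  TT....
Step 5: 4 trees catch fire, 4 burn out
  TF....
  F.....
  ......
  F.....
  TF....
Step 6: 2 trees catch fire, 4 burn out
  F.....
  ......
  ......
  ......
  F.....

F.....
......
......
......
F.....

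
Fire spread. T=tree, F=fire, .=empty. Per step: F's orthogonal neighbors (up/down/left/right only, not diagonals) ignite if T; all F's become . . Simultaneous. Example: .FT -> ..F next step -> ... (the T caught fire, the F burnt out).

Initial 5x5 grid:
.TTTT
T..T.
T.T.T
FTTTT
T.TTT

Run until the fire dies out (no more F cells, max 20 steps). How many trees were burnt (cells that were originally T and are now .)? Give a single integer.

Step 1: +3 fires, +1 burnt (F count now 3)
Step 2: +2 fires, +3 burnt (F count now 2)
Step 3: +3 fires, +2 burnt (F count now 3)
Step 4: +2 fires, +3 burnt (F count now 2)
Step 5: +2 fires, +2 burnt (F count now 2)
Step 6: +0 fires, +2 burnt (F count now 0)
Fire out after step 6
Initially T: 17, now '.': 20
Total burnt (originally-T cells now '.'): 12

Answer: 12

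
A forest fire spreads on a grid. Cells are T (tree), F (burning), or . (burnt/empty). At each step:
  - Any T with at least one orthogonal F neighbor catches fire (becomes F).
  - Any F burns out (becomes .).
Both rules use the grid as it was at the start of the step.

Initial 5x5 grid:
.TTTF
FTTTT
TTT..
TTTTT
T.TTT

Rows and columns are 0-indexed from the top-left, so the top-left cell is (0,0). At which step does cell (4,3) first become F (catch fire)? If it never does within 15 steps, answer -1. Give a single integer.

Step 1: cell (4,3)='T' (+4 fires, +2 burnt)
Step 2: cell (4,3)='T' (+6 fires, +4 burnt)
Step 3: cell (4,3)='T' (+3 fires, +6 burnt)
Step 4: cell (4,3)='T' (+1 fires, +3 burnt)
Step 5: cell (4,3)='T' (+2 fires, +1 burnt)
Step 6: cell (4,3)='F' (+2 fires, +2 burnt)
  -> target ignites at step 6
Step 7: cell (4,3)='.' (+1 fires, +2 burnt)
Step 8: cell (4,3)='.' (+0 fires, +1 burnt)
  fire out at step 8

6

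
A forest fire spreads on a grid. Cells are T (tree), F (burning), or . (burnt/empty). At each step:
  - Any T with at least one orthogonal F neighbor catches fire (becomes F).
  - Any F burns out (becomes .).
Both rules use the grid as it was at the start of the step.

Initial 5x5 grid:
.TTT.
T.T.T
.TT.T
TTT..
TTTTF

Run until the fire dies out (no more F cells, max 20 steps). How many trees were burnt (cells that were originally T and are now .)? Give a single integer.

Step 1: +1 fires, +1 burnt (F count now 1)
Step 2: +1 fires, +1 burnt (F count now 1)
Step 3: +2 fires, +1 burnt (F count now 2)
Step 4: +3 fires, +2 burnt (F count now 3)
Step 5: +3 fires, +3 burnt (F count now 3)
Step 6: +1 fires, +3 burnt (F count now 1)
Step 7: +2 fires, +1 burnt (F count now 2)
Step 8: +0 fires, +2 burnt (F count now 0)
Fire out after step 8
Initially T: 16, now '.': 22
Total burnt (originally-T cells now '.'): 13

Answer: 13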